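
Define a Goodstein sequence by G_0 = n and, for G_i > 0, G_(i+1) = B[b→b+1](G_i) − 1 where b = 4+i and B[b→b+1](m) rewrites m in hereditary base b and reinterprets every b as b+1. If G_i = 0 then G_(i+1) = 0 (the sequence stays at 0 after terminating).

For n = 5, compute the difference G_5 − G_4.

[0] 5 ≡ 4 + 1 (base 4). Lift 5: 6. −1: 5.
[1] 5 ≡ 5 (base 5). Lift 6: 6. −1: 5.
[2] 5 ≡ 5 (base 6). Lift 7: 5. −1: 4.
[3] 4 ≡ 4 (base 7). Lift 8: 4. −1: 3.
[4] 3 ≡ 3 (base 8). Lift 9: 3. −1: 2.

-1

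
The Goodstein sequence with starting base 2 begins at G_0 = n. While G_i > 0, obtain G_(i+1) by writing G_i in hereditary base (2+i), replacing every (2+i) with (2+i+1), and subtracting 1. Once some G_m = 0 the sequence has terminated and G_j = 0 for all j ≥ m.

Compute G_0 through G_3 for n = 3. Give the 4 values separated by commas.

3, 3, 3, 2

G_0=3  [base 2] 2 + 1  →[2↦3]→  3 + 1 = 4  −1 ⇒ G_1=3
G_1=3  [base 3] 3  →[3↦4]→  4 = 4  −1 ⇒ G_2=3
G_2=3  [base 4] 3  →[4↦5]→  3 = 3  −1 ⇒ G_3=2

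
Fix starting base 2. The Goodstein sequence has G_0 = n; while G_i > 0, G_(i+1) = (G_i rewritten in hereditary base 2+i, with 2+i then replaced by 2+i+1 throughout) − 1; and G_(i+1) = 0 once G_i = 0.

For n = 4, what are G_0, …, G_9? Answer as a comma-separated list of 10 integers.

4, 26, 41, 60, 83, 109, 139, 173, 211, 253

G_0=4  [base 2] 2^2  →[2↦3]→  3^3 = 27  −1 ⇒ G_1=26
G_1=26  [base 3] 2·3^2 + 2·3 + 2  →[3↦4]→  2·4^2 + 2·4 + 2 = 42  −1 ⇒ G_2=41
G_2=41  [base 4] 2·4^2 + 2·4 + 1  →[4↦5]→  2·5^2 + 2·5 + 1 = 61  −1 ⇒ G_3=60
G_3=60  [base 5] 2·5^2 + 2·5  →[5↦6]→  2·6^2 + 2·6 = 84  −1 ⇒ G_4=83
G_4=83  [base 6] 2·6^2 + 6 + 5  →[6↦7]→  2·7^2 + 7 + 5 = 110  −1 ⇒ G_5=109
G_5=109  [base 7] 2·7^2 + 7 + 4  →[7↦8]→  2·8^2 + 8 + 4 = 140  −1 ⇒ G_6=139
G_6=139  [base 8] 2·8^2 + 8 + 3  →[8↦9]→  2·9^2 + 9 + 3 = 174  −1 ⇒ G_7=173
G_7=173  [base 9] 2·9^2 + 9 + 2  →[9↦10]→  2·10^2 + 10 + 2 = 212  −1 ⇒ G_8=211
G_8=211  [base 10] 2·10^2 + 10 + 1  →[10↦11]→  2·11^2 + 11 + 1 = 254  −1 ⇒ G_9=253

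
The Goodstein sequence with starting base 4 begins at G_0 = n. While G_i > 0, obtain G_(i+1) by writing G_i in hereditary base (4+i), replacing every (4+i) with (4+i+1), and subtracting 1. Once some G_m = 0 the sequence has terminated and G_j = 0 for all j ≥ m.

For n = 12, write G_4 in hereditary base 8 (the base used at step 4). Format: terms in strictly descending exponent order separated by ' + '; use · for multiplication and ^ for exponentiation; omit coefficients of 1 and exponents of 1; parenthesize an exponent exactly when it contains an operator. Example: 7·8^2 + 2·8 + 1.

step 0: 12 = 3·4; sub 5 for 4: 3·5; = 15; G_1 = 15−1 = 14
step 1: 14 = 2·5 + 4; sub 6 for 5: 2·6 + 4; = 16; G_2 = 16−1 = 15
step 2: 15 = 2·6 + 3; sub 7 for 6: 2·7 + 3; = 17; G_3 = 17−1 = 16
step 3: 16 = 2·7 + 2; sub 8 for 7: 2·8 + 2; = 18; G_4 = 18−1 = 17
step 4: 17 = 2·8 + 1; sub 9 for 8: 2·9 + 1; = 19; G_5 = 19−1 = 18

2·8 + 1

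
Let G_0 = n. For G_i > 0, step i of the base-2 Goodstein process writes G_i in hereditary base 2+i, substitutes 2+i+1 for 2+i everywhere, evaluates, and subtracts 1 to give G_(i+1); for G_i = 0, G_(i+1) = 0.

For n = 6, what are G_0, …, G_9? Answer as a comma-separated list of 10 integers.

(0) 6|_2 = 2^2 + 2 ↦ 3^3 + 3|_3 = 30 ⇒ 29
(1) 29|_3 = 3^3 + 2 ↦ 4^4 + 2|_4 = 258 ⇒ 257
(2) 257|_4 = 4^4 + 1 ↦ 5^5 + 1|_5 = 3126 ⇒ 3125
(3) 3125|_5 = 5^5 ↦ 6^6|_6 = 46656 ⇒ 46655
(4) 46655|_6 = 5·6^5 + 5·6^4 + 5·6^3 + 5·6^2 + 5·6 + 5 ↦ 5·7^5 + 5·7^4 + 5·7^3 + 5·7^2 + 5·7 + 5|_7 = 98040 ⇒ 98039
(5) 98039|_7 = 5·7^5 + 5·7^4 + 5·7^3 + 5·7^2 + 5·7 + 4 ↦ 5·8^5 + 5·8^4 + 5·8^3 + 5·8^2 + 5·8 + 4|_8 = 187244 ⇒ 187243
(6) 187243|_8 = 5·8^5 + 5·8^4 + 5·8^3 + 5·8^2 + 5·8 + 3 ↦ 5·9^5 + 5·9^4 + 5·9^3 + 5·9^2 + 5·9 + 3|_9 = 332148 ⇒ 332147
(7) 332147|_9 = 5·9^5 + 5·9^4 + 5·9^3 + 5·9^2 + 5·9 + 2 ↦ 5·10^5 + 5·10^4 + 5·10^3 + 5·10^2 + 5·10 + 2|_10 = 555552 ⇒ 555551
(8) 555551|_10 = 5·10^5 + 5·10^4 + 5·10^3 + 5·10^2 + 5·10 + 1 ↦ 5·11^5 + 5·11^4 + 5·11^3 + 5·11^2 + 5·11 + 1|_11 = 885776 ⇒ 885775

6, 29, 257, 3125, 46655, 98039, 187243, 332147, 555551, 885775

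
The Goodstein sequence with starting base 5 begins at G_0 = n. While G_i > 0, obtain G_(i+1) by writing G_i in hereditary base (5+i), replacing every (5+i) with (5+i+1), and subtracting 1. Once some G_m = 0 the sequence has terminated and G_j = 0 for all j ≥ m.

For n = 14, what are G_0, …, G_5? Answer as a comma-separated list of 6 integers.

G_0=14  [base 5] 2·5 + 4  →[5↦6]→  2·6 + 4 = 16  −1 ⇒ G_1=15
G_1=15  [base 6] 2·6 + 3  →[6↦7]→  2·7 + 3 = 17  −1 ⇒ G_2=16
G_2=16  [base 7] 2·7 + 2  →[7↦8]→  2·8 + 2 = 18  −1 ⇒ G_3=17
G_3=17  [base 8] 2·8 + 1  →[8↦9]→  2·9 + 1 = 19  −1 ⇒ G_4=18
G_4=18  [base 9] 2·9  →[9↦10]→  2·10 = 20  −1 ⇒ G_5=19

14, 15, 16, 17, 18, 19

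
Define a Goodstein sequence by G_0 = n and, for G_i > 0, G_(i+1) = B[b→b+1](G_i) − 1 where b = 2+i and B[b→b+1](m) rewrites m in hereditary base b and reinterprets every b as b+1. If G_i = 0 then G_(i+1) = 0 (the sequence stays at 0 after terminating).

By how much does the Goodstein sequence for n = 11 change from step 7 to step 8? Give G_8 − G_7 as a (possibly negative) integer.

step 0: 11 = 2^(2 + 1) + 2 + 1; sub 3 for 2: 3^(3 + 1) + 3 + 1; = 85; G_1 = 85−1 = 84
step 1: 84 = 3^(3 + 1) + 3; sub 4 for 3: 4^(4 + 1) + 4; = 1028; G_2 = 1028−1 = 1027
step 2: 1027 = 4^(4 + 1) + 3; sub 5 for 4: 5^(5 + 1) + 3; = 15628; G_3 = 15628−1 = 15627
step 3: 15627 = 5^(5 + 1) + 2; sub 6 for 5: 6^(6 + 1) + 2; = 279938; G_4 = 279938−1 = 279937
step 4: 279937 = 6^(6 + 1) + 1; sub 7 for 6: 7^(7 + 1) + 1; = 5764802; G_5 = 5764802−1 = 5764801
step 5: 5764801 = 7^(7 + 1); sub 8 for 7: 8^(8 + 1); = 134217728; G_6 = 134217728−1 = 134217727
step 6: 134217727 = 7·8^8 + 7·8^7 + 7·8^6 + 7·8^5 + 7·8^4 + 7·8^3 + 7·8^2 + 7·8 + 7; sub 9 for 8: 7·9^9 + 7·9^7 + 7·9^6 + 7·9^5 + 7·9^4 + 7·9^3 + 7·9^2 + 7·9 + 7; = 2749609303; G_7 = 2749609303−1 = 2749609302
step 7: 2749609302 = 7·9^9 + 7·9^7 + 7·9^6 + 7·9^5 + 7·9^4 + 7·9^3 + 7·9^2 + 7·9 + 6; sub 10 for 9: 7·10^10 + 7·10^7 + 7·10^6 + 7·10^5 + 7·10^4 + 7·10^3 + 7·10^2 + 7·10 + 6; = 70077777776; G_8 = 70077777776−1 = 70077777775

67328168473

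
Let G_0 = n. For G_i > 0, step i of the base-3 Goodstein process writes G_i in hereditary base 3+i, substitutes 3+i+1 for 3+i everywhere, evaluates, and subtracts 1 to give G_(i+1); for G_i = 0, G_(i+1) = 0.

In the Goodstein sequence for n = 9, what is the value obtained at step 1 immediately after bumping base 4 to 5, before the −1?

18

G_0=9  [base 3] 3^2  →[3↦4]→  4^2 = 16  −1 ⇒ G_1=15
G_1=15  [base 4] 3·4 + 3  →[4↦5]→  3·5 + 3 = 18  −1 ⇒ G_2=17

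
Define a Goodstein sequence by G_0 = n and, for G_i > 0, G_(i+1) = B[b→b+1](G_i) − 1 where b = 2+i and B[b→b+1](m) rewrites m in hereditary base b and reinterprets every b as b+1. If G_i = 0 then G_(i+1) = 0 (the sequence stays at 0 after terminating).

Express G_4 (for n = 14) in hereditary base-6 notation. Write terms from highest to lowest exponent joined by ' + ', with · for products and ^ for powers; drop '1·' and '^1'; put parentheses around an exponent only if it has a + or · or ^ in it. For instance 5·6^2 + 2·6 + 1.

6^(6 + 1) + 5·6^5 + 5·6^4 + 5·6^3 + 5·6^2 + 5·6 + 5

[0] 14 ≡ 2^(2 + 1) + 2^2 + 2 (base 2). Lift 3: 111. −1: 110.
[1] 110 ≡ 3^(3 + 1) + 3^3 + 2 (base 3). Lift 4: 1282. −1: 1281.
[2] 1281 ≡ 4^(4 + 1) + 4^4 + 1 (base 4). Lift 5: 18751. −1: 18750.
[3] 18750 ≡ 5^(5 + 1) + 5^5 (base 5). Lift 6: 326592. −1: 326591.
[4] 326591 ≡ 6^(6 + 1) + 5·6^5 + 5·6^4 + 5·6^3 + 5·6^2 + 5·6 + 5 (base 6). Lift 7: 5862841. −1: 5862840.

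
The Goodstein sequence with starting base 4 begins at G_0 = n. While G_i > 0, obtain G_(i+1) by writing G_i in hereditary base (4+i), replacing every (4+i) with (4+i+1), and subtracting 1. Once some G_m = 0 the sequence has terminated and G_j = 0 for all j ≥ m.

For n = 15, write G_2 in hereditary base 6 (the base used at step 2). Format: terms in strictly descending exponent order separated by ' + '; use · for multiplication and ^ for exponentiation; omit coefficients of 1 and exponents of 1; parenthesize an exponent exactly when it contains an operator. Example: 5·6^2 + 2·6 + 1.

(0) 15|_4 = 3·4 + 3 ↦ 3·5 + 3|_5 = 18 ⇒ 17
(1) 17|_5 = 3·5 + 2 ↦ 3·6 + 2|_6 = 20 ⇒ 19

3·6 + 1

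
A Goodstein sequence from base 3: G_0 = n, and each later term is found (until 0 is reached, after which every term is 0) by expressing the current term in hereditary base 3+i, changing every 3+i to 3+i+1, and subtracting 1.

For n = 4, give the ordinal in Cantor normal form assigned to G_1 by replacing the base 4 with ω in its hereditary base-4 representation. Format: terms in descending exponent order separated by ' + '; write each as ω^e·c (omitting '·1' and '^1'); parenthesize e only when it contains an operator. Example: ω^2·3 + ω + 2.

ω

(0) 4|_3 = 3 + 1 ↦ 4 + 1|_4 = 5 ⇒ 4
(1) 4|_4 = 4 ↦ 5|_5 = 5 ⇒ 4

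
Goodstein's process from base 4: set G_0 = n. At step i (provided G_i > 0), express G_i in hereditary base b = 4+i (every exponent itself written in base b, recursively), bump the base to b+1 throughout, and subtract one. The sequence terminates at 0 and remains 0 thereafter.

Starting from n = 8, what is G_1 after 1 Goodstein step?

9

[0] 8 ≡ 2·4 (base 4). Lift 5: 10. −1: 9.
[1] 9 ≡ 5 + 4 (base 5). Lift 6: 10. −1: 9.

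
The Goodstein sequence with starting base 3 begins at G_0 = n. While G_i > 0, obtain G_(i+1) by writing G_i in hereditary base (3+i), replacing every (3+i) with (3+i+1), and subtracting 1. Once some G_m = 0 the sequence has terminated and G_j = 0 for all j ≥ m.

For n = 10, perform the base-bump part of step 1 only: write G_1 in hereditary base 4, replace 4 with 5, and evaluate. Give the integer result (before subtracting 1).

25

G_0=10  [base 3] 3^2 + 1  →[3↦4]→  4^2 + 1 = 17  −1 ⇒ G_1=16
G_1=16  [base 4] 4^2  →[4↦5]→  5^2 = 25  −1 ⇒ G_2=24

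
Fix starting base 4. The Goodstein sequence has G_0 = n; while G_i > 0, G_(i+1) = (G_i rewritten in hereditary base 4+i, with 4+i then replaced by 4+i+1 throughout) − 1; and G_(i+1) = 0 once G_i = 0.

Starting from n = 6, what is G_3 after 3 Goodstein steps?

6

[0] 6 ≡ 4 + 2 (base 4). Lift 5: 7. −1: 6.
[1] 6 ≡ 5 + 1 (base 5). Lift 6: 7. −1: 6.
[2] 6 ≡ 6 (base 6). Lift 7: 7. −1: 6.
[3] 6 ≡ 6 (base 7). Lift 8: 6. −1: 5.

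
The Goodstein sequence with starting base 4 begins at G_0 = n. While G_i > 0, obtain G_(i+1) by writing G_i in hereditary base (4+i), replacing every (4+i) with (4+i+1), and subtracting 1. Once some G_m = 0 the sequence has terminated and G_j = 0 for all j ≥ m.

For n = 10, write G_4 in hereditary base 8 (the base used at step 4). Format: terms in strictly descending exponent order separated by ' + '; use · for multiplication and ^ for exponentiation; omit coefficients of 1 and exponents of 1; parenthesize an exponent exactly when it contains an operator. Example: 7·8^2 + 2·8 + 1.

8 + 5

(0) 10|_4 = 2·4 + 2 ↦ 2·5 + 2|_5 = 12 ⇒ 11
(1) 11|_5 = 2·5 + 1 ↦ 2·6 + 1|_6 = 13 ⇒ 12
(2) 12|_6 = 2·6 ↦ 2·7|_7 = 14 ⇒ 13
(3) 13|_7 = 7 + 6 ↦ 8 + 6|_8 = 14 ⇒ 13
(4) 13|_8 = 8 + 5 ↦ 9 + 5|_9 = 14 ⇒ 13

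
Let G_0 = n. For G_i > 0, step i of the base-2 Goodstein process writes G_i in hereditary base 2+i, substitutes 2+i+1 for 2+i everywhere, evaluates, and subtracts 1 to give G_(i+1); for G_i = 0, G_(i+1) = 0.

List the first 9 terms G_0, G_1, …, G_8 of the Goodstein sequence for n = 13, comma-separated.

13, 108, 1279, 16092, 280711, 5765998, 134219479, 3486786855, 100000003325

[0] 13 ≡ 2^(2 + 1) + 2^2 + 1 (base 2). Lift 3: 109. −1: 108.
[1] 108 ≡ 3^(3 + 1) + 3^3 (base 3). Lift 4: 1280. −1: 1279.
[2] 1279 ≡ 4^(4 + 1) + 3·4^3 + 3·4^2 + 3·4 + 3 (base 4). Lift 5: 16093. −1: 16092.
[3] 16092 ≡ 5^(5 + 1) + 3·5^3 + 3·5^2 + 3·5 + 2 (base 5). Lift 6: 280712. −1: 280711.
[4] 280711 ≡ 6^(6 + 1) + 3·6^3 + 3·6^2 + 3·6 + 1 (base 6). Lift 7: 5765999. −1: 5765998.
[5] 5765998 ≡ 7^(7 + 1) + 3·7^3 + 3·7^2 + 3·7 (base 7). Lift 8: 134219480. −1: 134219479.
[6] 134219479 ≡ 8^(8 + 1) + 3·8^3 + 3·8^2 + 2·8 + 7 (base 8). Lift 9: 3486786856. −1: 3486786855.
[7] 3486786855 ≡ 9^(9 + 1) + 3·9^3 + 3·9^2 + 2·9 + 6 (base 9). Lift 10: 100000003326. −1: 100000003325.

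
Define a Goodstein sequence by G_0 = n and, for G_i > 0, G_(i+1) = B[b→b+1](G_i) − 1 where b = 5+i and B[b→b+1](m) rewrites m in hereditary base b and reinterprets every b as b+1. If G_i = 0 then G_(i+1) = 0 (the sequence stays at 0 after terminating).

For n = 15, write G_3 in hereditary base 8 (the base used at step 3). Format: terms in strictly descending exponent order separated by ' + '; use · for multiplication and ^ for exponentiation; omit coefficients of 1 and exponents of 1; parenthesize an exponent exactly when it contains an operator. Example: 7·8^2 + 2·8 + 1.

G_0 = 15. HB_5(15) = 3·5. Bump = 18. G_1 = 17.
G_1 = 17. HB_6(17) = 2·6 + 5. Bump = 19. G_2 = 18.
G_2 = 18. HB_7(18) = 2·7 + 4. Bump = 20. G_3 = 19.
G_3 = 19. HB_8(19) = 2·8 + 3. Bump = 21. G_4 = 20.

2·8 + 3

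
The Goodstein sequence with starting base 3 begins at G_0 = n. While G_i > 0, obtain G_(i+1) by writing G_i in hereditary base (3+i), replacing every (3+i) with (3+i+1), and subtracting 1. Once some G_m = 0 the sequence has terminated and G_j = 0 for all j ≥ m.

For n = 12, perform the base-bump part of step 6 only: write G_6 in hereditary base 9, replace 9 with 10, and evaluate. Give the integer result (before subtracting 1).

76

i=0: 12 = 3^2 + 3 (b=3); 3→4: 4^2 + 4 = 20; 20−1 = 19
i=1: 19 = 4^2 + 3 (b=4); 4→5: 5^2 + 3 = 28; 28−1 = 27
i=2: 27 = 5^2 + 2 (b=5); 5→6: 6^2 + 2 = 38; 38−1 = 37
i=3: 37 = 6^2 + 1 (b=6); 6→7: 7^2 + 1 = 50; 50−1 = 49
i=4: 49 = 7^2 (b=7); 7→8: 8^2 = 64; 64−1 = 63
i=5: 63 = 7·8 + 7 (b=8); 8→9: 7·9 + 7 = 70; 70−1 = 69
i=6: 69 = 7·9 + 6 (b=9); 9→10: 7·10 + 6 = 76; 76−1 = 75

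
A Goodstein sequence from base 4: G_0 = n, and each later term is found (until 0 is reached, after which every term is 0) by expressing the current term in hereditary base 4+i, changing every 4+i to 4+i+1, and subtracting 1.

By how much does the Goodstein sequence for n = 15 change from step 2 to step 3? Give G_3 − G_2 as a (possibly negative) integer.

base 4: 15 = 3·4 + 3; at 5: 3·5 + 3 = 18; next = 17
base 5: 17 = 3·5 + 2; at 6: 3·6 + 2 = 20; next = 19
base 6: 19 = 3·6 + 1; at 7: 3·7 + 1 = 22; next = 21

2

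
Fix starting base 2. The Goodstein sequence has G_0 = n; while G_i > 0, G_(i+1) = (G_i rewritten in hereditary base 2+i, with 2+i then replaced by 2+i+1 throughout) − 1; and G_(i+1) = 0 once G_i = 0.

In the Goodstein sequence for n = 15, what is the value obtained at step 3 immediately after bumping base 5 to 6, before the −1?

326594

G_0=15  [base 2] 2^(2 + 1) + 2^2 + 2 + 1  →[2↦3]→  3^(3 + 1) + 3^3 + 3 + 1 = 112  −1 ⇒ G_1=111
G_1=111  [base 3] 3^(3 + 1) + 3^3 + 3  →[3↦4]→  4^(4 + 1) + 4^4 + 4 = 1284  −1 ⇒ G_2=1283
G_2=1283  [base 4] 4^(4 + 1) + 4^4 + 3  →[4↦5]→  5^(5 + 1) + 5^5 + 3 = 18753  −1 ⇒ G_3=18752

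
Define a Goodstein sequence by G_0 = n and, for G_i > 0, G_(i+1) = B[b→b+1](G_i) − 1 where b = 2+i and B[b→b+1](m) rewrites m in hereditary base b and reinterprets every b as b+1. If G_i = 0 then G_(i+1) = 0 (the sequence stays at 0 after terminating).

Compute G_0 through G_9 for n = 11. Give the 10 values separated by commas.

11, 84, 1027, 15627, 279937, 5764801, 134217727, 2749609302, 70077777775, 1997331745490

base 2: 11 = 2^(2 + 1) + 2 + 1; at 3: 3^(3 + 1) + 3 + 1 = 85; next = 84
base 3: 84 = 3^(3 + 1) + 3; at 4: 4^(4 + 1) + 4 = 1028; next = 1027
base 4: 1027 = 4^(4 + 1) + 3; at 5: 5^(5 + 1) + 3 = 15628; next = 15627
base 5: 15627 = 5^(5 + 1) + 2; at 6: 6^(6 + 1) + 2 = 279938; next = 279937
base 6: 279937 = 6^(6 + 1) + 1; at 7: 7^(7 + 1) + 1 = 5764802; next = 5764801
base 7: 5764801 = 7^(7 + 1); at 8: 8^(8 + 1) = 134217728; next = 134217727
base 8: 134217727 = 7·8^8 + 7·8^7 + 7·8^6 + 7·8^5 + 7·8^4 + 7·8^3 + 7·8^2 + 7·8 + 7; at 9: 7·9^9 + 7·9^7 + 7·9^6 + 7·9^5 + 7·9^4 + 7·9^3 + 7·9^2 + 7·9 + 7 = 2749609303; next = 2749609302
base 9: 2749609302 = 7·9^9 + 7·9^7 + 7·9^6 + 7·9^5 + 7·9^4 + 7·9^3 + 7·9^2 + 7·9 + 6; at 10: 7·10^10 + 7·10^7 + 7·10^6 + 7·10^5 + 7·10^4 + 7·10^3 + 7·10^2 + 7·10 + 6 = 70077777776; next = 70077777775
base 10: 70077777775 = 7·10^10 + 7·10^7 + 7·10^6 + 7·10^5 + 7·10^4 + 7·10^3 + 7·10^2 + 7·10 + 5; at 11: 7·11^11 + 7·11^7 + 7·11^6 + 7·11^5 + 7·11^4 + 7·11^3 + 7·11^2 + 7·11 + 5 = 1997331745491; next = 1997331745490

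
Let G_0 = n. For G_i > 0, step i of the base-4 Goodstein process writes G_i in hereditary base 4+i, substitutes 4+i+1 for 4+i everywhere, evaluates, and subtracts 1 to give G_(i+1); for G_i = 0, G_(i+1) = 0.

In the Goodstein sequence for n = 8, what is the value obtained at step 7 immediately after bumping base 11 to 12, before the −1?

8

G_0 = 8. HB_4(8) = 2·4. Bump = 10. G_1 = 9.
G_1 = 9. HB_5(9) = 5 + 4. Bump = 10. G_2 = 9.
G_2 = 9. HB_6(9) = 6 + 3. Bump = 10. G_3 = 9.
G_3 = 9. HB_7(9) = 7 + 2. Bump = 10. G_4 = 9.
G_4 = 9. HB_8(9) = 8 + 1. Bump = 10. G_5 = 9.
G_5 = 9. HB_9(9) = 9. Bump = 10. G_6 = 9.
G_6 = 9. HB_10(9) = 9. Bump = 9. G_7 = 8.
G_7 = 8. HB_11(8) = 8. Bump = 8. G_8 = 7.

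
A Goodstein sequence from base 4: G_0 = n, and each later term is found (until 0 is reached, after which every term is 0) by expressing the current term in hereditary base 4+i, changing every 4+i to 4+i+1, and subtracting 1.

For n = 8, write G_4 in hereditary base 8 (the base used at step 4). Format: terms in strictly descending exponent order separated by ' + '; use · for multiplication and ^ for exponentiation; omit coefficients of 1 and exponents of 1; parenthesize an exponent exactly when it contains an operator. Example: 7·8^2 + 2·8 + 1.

[0] 8 ≡ 2·4 (base 4). Lift 5: 10. −1: 9.
[1] 9 ≡ 5 + 4 (base 5). Lift 6: 10. −1: 9.
[2] 9 ≡ 6 + 3 (base 6). Lift 7: 10. −1: 9.
[3] 9 ≡ 7 + 2 (base 7). Lift 8: 10. −1: 9.

8 + 1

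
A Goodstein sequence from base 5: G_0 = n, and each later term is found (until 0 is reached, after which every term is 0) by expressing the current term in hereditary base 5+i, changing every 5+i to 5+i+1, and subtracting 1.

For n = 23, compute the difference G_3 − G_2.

3

base 5: 23 = 4·5 + 3; at 6: 4·6 + 3 = 27; next = 26
base 6: 26 = 4·6 + 2; at 7: 4·7 + 2 = 30; next = 29
base 7: 29 = 4·7 + 1; at 8: 4·8 + 1 = 33; next = 32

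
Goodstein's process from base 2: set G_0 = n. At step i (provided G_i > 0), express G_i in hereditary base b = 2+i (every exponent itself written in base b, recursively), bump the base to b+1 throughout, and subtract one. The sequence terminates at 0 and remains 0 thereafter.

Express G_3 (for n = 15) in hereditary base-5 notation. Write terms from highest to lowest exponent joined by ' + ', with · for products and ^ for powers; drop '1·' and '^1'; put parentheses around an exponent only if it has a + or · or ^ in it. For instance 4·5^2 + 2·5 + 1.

base 2: 15 = 2^(2 + 1) + 2^2 + 2 + 1; at 3: 3^(3 + 1) + 3^3 + 3 + 1 = 112; next = 111
base 3: 111 = 3^(3 + 1) + 3^3 + 3; at 4: 4^(4 + 1) + 4^4 + 4 = 1284; next = 1283
base 4: 1283 = 4^(4 + 1) + 4^4 + 3; at 5: 5^(5 + 1) + 5^5 + 3 = 18753; next = 18752
base 5: 18752 = 5^(5 + 1) + 5^5 + 2; at 6: 6^(6 + 1) + 6^6 + 2 = 326594; next = 326593

5^(5 + 1) + 5^5 + 2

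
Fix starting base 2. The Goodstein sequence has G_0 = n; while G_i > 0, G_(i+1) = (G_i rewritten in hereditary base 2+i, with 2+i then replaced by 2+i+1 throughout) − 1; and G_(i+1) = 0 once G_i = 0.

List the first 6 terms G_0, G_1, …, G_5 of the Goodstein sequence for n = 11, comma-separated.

base 2: 11 = 2^(2 + 1) + 2 + 1; at 3: 3^(3 + 1) + 3 + 1 = 85; next = 84
base 3: 84 = 3^(3 + 1) + 3; at 4: 4^(4 + 1) + 4 = 1028; next = 1027
base 4: 1027 = 4^(4 + 1) + 3; at 5: 5^(5 + 1) + 3 = 15628; next = 15627
base 5: 15627 = 5^(5 + 1) + 2; at 6: 6^(6 + 1) + 2 = 279938; next = 279937
base 6: 279937 = 6^(6 + 1) + 1; at 7: 7^(7 + 1) + 1 = 5764802; next = 5764801

11, 84, 1027, 15627, 279937, 5764801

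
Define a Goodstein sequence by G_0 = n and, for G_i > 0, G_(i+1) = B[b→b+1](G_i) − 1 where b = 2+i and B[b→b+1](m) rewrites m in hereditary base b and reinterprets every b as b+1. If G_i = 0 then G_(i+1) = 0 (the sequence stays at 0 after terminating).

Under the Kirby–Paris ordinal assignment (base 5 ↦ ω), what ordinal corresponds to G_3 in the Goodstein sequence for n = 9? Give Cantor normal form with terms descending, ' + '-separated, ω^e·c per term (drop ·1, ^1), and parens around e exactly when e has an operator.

ω^ω·3 + ω^3·3 + ω^2·3 + ω·3 + 2

G_0 = 9. HB_2(9) = 2^(2 + 1) + 1. Bump = 82. G_1 = 81.
G_1 = 81. HB_3(81) = 3^(3 + 1). Bump = 1024. G_2 = 1023.
G_2 = 1023. HB_4(1023) = 3·4^4 + 3·4^3 + 3·4^2 + 3·4 + 3. Bump = 9843. G_3 = 9842.
G_3 = 9842. HB_5(9842) = 3·5^5 + 3·5^3 + 3·5^2 + 3·5 + 2. Bump = 140744. G_4 = 140743.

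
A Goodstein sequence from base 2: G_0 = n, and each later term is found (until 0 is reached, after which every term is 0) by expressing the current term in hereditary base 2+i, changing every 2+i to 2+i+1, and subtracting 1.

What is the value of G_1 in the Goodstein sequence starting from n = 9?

81

base 2: 9 = 2^(2 + 1) + 1; at 3: 3^(3 + 1) + 1 = 82; next = 81
base 3: 81 = 3^(3 + 1); at 4: 4^(4 + 1) = 1024; next = 1023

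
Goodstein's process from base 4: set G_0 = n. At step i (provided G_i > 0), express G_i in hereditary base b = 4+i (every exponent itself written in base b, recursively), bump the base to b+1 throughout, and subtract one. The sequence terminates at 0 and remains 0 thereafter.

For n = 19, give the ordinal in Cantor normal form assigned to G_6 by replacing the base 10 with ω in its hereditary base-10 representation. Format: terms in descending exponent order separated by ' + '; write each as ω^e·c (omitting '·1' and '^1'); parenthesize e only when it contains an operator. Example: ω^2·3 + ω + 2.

G_0 = 19. HB_4(19) = 4^2 + 3. Bump = 28. G_1 = 27.
G_1 = 27. HB_5(27) = 5^2 + 2. Bump = 38. G_2 = 37.
G_2 = 37. HB_6(37) = 6^2 + 1. Bump = 50. G_3 = 49.
G_3 = 49. HB_7(49) = 7^2. Bump = 64. G_4 = 63.
G_4 = 63. HB_8(63) = 7·8 + 7. Bump = 70. G_5 = 69.
G_5 = 69. HB_9(69) = 7·9 + 6. Bump = 76. G_6 = 75.
G_6 = 75. HB_10(75) = 7·10 + 5. Bump = 82. G_7 = 81.

ω·7 + 5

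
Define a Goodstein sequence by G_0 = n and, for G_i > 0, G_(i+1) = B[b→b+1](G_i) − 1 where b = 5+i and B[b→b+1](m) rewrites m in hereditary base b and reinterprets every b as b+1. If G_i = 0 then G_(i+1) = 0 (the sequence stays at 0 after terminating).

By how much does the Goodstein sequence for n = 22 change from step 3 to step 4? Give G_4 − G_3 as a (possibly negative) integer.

2

base 5: 22 = 4·5 + 2; at 6: 4·6 + 2 = 26; next = 25
base 6: 25 = 4·6 + 1; at 7: 4·7 + 1 = 29; next = 28
base 7: 28 = 4·7; at 8: 4·8 = 32; next = 31
base 8: 31 = 3·8 + 7; at 9: 3·9 + 7 = 34; next = 33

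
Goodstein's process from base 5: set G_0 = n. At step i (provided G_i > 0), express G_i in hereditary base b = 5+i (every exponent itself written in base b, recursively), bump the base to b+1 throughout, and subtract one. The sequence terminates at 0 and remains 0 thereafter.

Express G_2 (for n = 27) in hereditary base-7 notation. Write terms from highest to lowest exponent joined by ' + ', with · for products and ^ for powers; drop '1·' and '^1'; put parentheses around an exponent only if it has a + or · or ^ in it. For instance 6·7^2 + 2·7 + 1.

G_0=27  [base 5] 5^2 + 2  →[5↦6]→  6^2 + 2 = 38  −1 ⇒ G_1=37
G_1=37  [base 6] 6^2 + 1  →[6↦7]→  7^2 + 1 = 50  −1 ⇒ G_2=49

7^2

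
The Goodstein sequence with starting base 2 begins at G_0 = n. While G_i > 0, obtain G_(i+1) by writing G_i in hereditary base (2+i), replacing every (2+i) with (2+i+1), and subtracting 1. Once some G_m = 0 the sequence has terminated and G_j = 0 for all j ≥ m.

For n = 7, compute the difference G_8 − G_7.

40111896

7 —HB2→ 2^2 + 2 + 1 —bump→ 3^3 + 3 + 1 = 31 —(−1)→ 30
30 —HB3→ 3^3 + 3 —bump→ 4^4 + 4 = 260 —(−1)→ 259
259 —HB4→ 4^4 + 3 —bump→ 5^5 + 3 = 3128 —(−1)→ 3127
3127 —HB5→ 5^5 + 2 —bump→ 6^6 + 2 = 46658 —(−1)→ 46657
46657 —HB6→ 6^6 + 1 —bump→ 7^7 + 1 = 823544 —(−1)→ 823543
823543 —HB7→ 7^7 —bump→ 8^8 = 16777216 —(−1)→ 16777215
16777215 —HB8→ 7·8^7 + 7·8^6 + 7·8^5 + 7·8^4 + 7·8^3 + 7·8^2 + 7·8 + 7 —bump→ 7·9^7 + 7·9^6 + 7·9^5 + 7·9^4 + 7·9^3 + 7·9^2 + 7·9 + 7 = 37665880 —(−1)→ 37665879
37665879 —HB9→ 7·9^7 + 7·9^6 + 7·9^5 + 7·9^4 + 7·9^3 + 7·9^2 + 7·9 + 6 —bump→ 7·10^7 + 7·10^6 + 7·10^5 + 7·10^4 + 7·10^3 + 7·10^2 + 7·10 + 6 = 77777776 —(−1)→ 77777775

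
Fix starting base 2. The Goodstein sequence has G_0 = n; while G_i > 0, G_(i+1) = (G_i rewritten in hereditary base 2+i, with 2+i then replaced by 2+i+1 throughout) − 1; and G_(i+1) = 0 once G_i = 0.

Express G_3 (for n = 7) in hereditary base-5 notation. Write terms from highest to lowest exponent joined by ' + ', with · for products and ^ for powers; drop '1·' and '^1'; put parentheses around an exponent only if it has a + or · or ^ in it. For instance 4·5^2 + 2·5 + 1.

5^5 + 2

base 2: 7 = 2^2 + 2 + 1; at 3: 3^3 + 3 + 1 = 31; next = 30
base 3: 30 = 3^3 + 3; at 4: 4^4 + 4 = 260; next = 259
base 4: 259 = 4^4 + 3; at 5: 5^5 + 3 = 3128; next = 3127
base 5: 3127 = 5^5 + 2; at 6: 6^6 + 2 = 46658; next = 46657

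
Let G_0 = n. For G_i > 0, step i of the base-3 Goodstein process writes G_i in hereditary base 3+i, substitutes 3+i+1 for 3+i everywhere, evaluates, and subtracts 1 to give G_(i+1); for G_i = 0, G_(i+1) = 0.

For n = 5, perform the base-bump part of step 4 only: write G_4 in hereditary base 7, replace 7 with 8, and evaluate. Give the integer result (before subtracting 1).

4

step 0: 5 = 3 + 2; sub 4 for 3: 4 + 2; = 6; G_1 = 6−1 = 5
step 1: 5 = 4 + 1; sub 5 for 4: 5 + 1; = 6; G_2 = 6−1 = 5
step 2: 5 = 5; sub 6 for 5: 6; = 6; G_3 = 6−1 = 5
step 3: 5 = 5; sub 7 for 6: 5; = 5; G_4 = 5−1 = 4
step 4: 4 = 4; sub 8 for 7: 4; = 4; G_5 = 4−1 = 3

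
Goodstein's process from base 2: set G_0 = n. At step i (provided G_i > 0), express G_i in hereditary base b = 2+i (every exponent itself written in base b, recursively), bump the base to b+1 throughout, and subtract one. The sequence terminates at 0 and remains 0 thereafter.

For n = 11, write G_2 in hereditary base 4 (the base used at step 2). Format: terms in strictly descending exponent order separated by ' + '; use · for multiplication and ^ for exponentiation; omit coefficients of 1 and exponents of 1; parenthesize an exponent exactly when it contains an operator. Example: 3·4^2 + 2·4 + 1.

4^(4 + 1) + 3

[0] 11 ≡ 2^(2 + 1) + 2 + 1 (base 2). Lift 3: 85. −1: 84.
[1] 84 ≡ 3^(3 + 1) + 3 (base 3). Lift 4: 1028. −1: 1027.
[2] 1027 ≡ 4^(4 + 1) + 3 (base 4). Lift 5: 15628. −1: 15627.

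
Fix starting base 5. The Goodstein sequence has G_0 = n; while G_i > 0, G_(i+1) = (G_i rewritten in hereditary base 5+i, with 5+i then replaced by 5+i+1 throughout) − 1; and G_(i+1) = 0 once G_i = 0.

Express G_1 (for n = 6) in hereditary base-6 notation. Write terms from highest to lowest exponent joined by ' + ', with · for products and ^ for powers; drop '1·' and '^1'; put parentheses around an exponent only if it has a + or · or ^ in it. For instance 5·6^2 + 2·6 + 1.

step 0: 6 = 5 + 1; sub 6 for 5: 6 + 1; = 7; G_1 = 7−1 = 6
step 1: 6 = 6; sub 7 for 6: 7; = 7; G_2 = 7−1 = 6

6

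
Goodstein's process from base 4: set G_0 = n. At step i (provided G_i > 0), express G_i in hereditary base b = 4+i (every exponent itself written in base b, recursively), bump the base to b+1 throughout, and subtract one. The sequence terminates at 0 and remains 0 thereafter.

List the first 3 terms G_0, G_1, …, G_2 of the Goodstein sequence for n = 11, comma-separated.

11, 12, 13

11 —HB4→ 2·4 + 3 —bump→ 2·5 + 3 = 13 —(−1)→ 12
12 —HB5→ 2·5 + 2 —bump→ 2·6 + 2 = 14 —(−1)→ 13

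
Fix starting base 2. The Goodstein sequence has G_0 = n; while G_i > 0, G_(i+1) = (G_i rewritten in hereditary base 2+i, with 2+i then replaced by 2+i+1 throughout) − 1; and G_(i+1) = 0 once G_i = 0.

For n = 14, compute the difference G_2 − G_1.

1171

G_0 = 14. HB_2(14) = 2^(2 + 1) + 2^2 + 2. Bump = 111. G_1 = 110.
G_1 = 110. HB_3(110) = 3^(3 + 1) + 3^3 + 2. Bump = 1282. G_2 = 1281.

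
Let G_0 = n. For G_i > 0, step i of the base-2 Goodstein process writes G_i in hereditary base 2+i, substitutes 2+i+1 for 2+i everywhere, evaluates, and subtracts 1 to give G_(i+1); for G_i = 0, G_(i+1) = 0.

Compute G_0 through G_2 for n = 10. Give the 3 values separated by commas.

10, 83, 1025

(0) 10|_2 = 2^(2 + 1) + 2 ↦ 3^(3 + 1) + 3|_3 = 84 ⇒ 83
(1) 83|_3 = 3^(3 + 1) + 2 ↦ 4^(4 + 1) + 2|_4 = 1026 ⇒ 1025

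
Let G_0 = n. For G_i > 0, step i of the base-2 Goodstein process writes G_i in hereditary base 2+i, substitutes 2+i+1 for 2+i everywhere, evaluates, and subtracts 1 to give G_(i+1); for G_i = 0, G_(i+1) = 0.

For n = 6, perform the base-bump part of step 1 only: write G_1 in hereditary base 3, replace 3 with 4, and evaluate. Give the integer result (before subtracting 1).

258

step 0: 6 = 2^2 + 2; sub 3 for 2: 3^3 + 3; = 30; G_1 = 30−1 = 29
step 1: 29 = 3^3 + 2; sub 4 for 3: 4^4 + 2; = 258; G_2 = 258−1 = 257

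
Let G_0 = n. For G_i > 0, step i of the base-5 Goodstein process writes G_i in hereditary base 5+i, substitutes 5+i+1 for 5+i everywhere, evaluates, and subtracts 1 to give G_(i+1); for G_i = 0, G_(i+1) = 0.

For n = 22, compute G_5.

22 —HB5→ 4·5 + 2 —bump→ 4·6 + 2 = 26 —(−1)→ 25
25 —HB6→ 4·6 + 1 —bump→ 4·7 + 1 = 29 —(−1)→ 28
28 —HB7→ 4·7 —bump→ 4·8 = 32 —(−1)→ 31
31 —HB8→ 3·8 + 7 —bump→ 3·9 + 7 = 34 —(−1)→ 33
33 —HB9→ 3·9 + 6 —bump→ 3·10 + 6 = 36 —(−1)→ 35
35 —HB10→ 3·10 + 5 —bump→ 3·11 + 5 = 38 —(−1)→ 37

35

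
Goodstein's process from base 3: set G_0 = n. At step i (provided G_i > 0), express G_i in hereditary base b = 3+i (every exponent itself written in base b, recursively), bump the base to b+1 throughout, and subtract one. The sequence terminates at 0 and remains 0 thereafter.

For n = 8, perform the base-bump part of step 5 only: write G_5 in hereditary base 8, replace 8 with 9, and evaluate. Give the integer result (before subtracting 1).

(0) 8|_3 = 2·3 + 2 ↦ 2·4 + 2|_4 = 10 ⇒ 9
(1) 9|_4 = 2·4 + 1 ↦ 2·5 + 1|_5 = 11 ⇒ 10
(2) 10|_5 = 2·5 ↦ 2·6|_6 = 12 ⇒ 11
(3) 11|_6 = 6 + 5 ↦ 7 + 5|_7 = 12 ⇒ 11
(4) 11|_7 = 7 + 4 ↦ 8 + 4|_8 = 12 ⇒ 11
(5) 11|_8 = 8 + 3 ↦ 9 + 3|_9 = 12 ⇒ 11

12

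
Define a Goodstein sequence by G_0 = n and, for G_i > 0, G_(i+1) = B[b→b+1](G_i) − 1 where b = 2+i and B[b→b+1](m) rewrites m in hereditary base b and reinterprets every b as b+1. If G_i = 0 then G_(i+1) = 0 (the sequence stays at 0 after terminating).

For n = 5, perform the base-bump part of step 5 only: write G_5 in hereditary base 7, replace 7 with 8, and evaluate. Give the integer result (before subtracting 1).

[0] 5 ≡ 2^2 + 1 (base 2). Lift 3: 28. −1: 27.
[1] 27 ≡ 3^3 (base 3). Lift 4: 256. −1: 255.
[2] 255 ≡ 3·4^3 + 3·4^2 + 3·4 + 3 (base 4). Lift 5: 468. −1: 467.
[3] 467 ≡ 3·5^3 + 3·5^2 + 3·5 + 2 (base 5). Lift 6: 776. −1: 775.
[4] 775 ≡ 3·6^3 + 3·6^2 + 3·6 + 1 (base 6). Lift 7: 1198. −1: 1197.
[5] 1197 ≡ 3·7^3 + 3·7^2 + 3·7 (base 7). Lift 8: 1752. −1: 1751.

1752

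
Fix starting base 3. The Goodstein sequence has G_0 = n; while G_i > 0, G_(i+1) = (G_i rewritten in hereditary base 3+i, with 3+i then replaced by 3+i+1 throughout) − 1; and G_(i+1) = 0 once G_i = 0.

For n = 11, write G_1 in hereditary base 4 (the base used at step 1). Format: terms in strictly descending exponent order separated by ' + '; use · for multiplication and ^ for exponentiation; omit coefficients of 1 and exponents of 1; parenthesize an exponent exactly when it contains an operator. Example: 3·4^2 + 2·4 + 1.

step 0: 11 = 3^2 + 2; sub 4 for 3: 4^2 + 2; = 18; G_1 = 18−1 = 17
step 1: 17 = 4^2 + 1; sub 5 for 4: 5^2 + 1; = 26; G_2 = 26−1 = 25

4^2 + 1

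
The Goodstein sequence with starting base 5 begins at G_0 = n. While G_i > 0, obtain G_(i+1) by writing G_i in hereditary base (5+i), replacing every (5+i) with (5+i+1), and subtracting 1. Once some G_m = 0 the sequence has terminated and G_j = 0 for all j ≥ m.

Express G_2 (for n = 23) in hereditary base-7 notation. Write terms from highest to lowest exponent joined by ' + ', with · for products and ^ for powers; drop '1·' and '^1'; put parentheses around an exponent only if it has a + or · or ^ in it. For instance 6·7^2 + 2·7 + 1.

23 —HB5→ 4·5 + 3 —bump→ 4·6 + 3 = 27 —(−1)→ 26
26 —HB6→ 4·6 + 2 —bump→ 4·7 + 2 = 30 —(−1)→ 29

4·7 + 1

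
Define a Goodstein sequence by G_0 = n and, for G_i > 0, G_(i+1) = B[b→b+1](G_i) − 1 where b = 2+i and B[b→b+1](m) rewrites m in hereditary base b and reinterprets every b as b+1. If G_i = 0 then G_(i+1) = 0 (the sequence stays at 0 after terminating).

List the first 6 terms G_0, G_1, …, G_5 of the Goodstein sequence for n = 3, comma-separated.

3, 3, 3, 2, 1, 0

G_0 = 3. HB_2(3) = 2 + 1. Bump = 4. G_1 = 3.
G_1 = 3. HB_3(3) = 3. Bump = 4. G_2 = 3.
G_2 = 3. HB_4(3) = 3. Bump = 3. G_3 = 2.
G_3 = 2. HB_5(2) = 2. Bump = 2. G_4 = 1.
G_4 = 1. HB_6(1) = 1. Bump = 1. G_5 = 0.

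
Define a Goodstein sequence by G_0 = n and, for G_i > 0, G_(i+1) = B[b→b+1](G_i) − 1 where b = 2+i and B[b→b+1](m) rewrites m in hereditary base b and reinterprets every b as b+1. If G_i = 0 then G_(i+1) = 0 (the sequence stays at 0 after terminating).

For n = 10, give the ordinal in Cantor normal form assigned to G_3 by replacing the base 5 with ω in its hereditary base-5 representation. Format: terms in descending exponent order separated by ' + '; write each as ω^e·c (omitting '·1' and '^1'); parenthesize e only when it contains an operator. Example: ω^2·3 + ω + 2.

10 —HB2→ 2^(2 + 1) + 2 —bump→ 3^(3 + 1) + 3 = 84 —(−1)→ 83
83 —HB3→ 3^(3 + 1) + 2 —bump→ 4^(4 + 1) + 2 = 1026 —(−1)→ 1025
1025 —HB4→ 4^(4 + 1) + 1 —bump→ 5^(5 + 1) + 1 = 15626 —(−1)→ 15625
15625 —HB5→ 5^(5 + 1) —bump→ 6^(6 + 1) = 279936 —(−1)→ 279935

ω^(ω + 1)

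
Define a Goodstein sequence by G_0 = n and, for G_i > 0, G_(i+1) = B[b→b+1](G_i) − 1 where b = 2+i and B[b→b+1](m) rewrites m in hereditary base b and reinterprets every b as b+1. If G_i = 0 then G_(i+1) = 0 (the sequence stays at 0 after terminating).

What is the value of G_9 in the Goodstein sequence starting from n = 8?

G_0 = 8. HB_2(8) = 2^(2 + 1). Bump = 81. G_1 = 80.
G_1 = 80. HB_3(80) = 2·3^3 + 2·3^2 + 2·3 + 2. Bump = 554. G_2 = 553.
G_2 = 553. HB_4(553) = 2·4^4 + 2·4^2 + 2·4 + 1. Bump = 6311. G_3 = 6310.
G_3 = 6310. HB_5(6310) = 2·5^5 + 2·5^2 + 2·5. Bump = 93396. G_4 = 93395.
G_4 = 93395. HB_6(93395) = 2·6^6 + 2·6^2 + 6 + 5. Bump = 1647196. G_5 = 1647195.
G_5 = 1647195. HB_7(1647195) = 2·7^7 + 2·7^2 + 7 + 4. Bump = 33554572. G_6 = 33554571.
G_6 = 33554571. HB_8(33554571) = 2·8^8 + 2·8^2 + 8 + 3. Bump = 774841152. G_7 = 774841151.
G_7 = 774841151. HB_9(774841151) = 2·9^9 + 2·9^2 + 9 + 2. Bump = 20000000212. G_8 = 20000000211.
G_8 = 20000000211. HB_10(20000000211) = 2·10^10 + 2·10^2 + 10 + 1. Bump = 570623341476. G_9 = 570623341475.

570623341475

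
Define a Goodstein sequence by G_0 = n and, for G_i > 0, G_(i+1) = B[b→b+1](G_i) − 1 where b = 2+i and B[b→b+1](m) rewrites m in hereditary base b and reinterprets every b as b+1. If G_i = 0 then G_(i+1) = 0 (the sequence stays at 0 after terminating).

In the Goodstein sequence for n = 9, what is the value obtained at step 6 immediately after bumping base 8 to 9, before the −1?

1162263922

(0) 9|_2 = 2^(2 + 1) + 1 ↦ 3^(3 + 1) + 1|_3 = 82 ⇒ 81
(1) 81|_3 = 3^(3 + 1) ↦ 4^(4 + 1)|_4 = 1024 ⇒ 1023
(2) 1023|_4 = 3·4^4 + 3·4^3 + 3·4^2 + 3·4 + 3 ↦ 3·5^5 + 3·5^3 + 3·5^2 + 3·5 + 3|_5 = 9843 ⇒ 9842
(3) 9842|_5 = 3·5^5 + 3·5^3 + 3·5^2 + 3·5 + 2 ↦ 3·6^6 + 3·6^3 + 3·6^2 + 3·6 + 2|_6 = 140744 ⇒ 140743
(4) 140743|_6 = 3·6^6 + 3·6^3 + 3·6^2 + 3·6 + 1 ↦ 3·7^7 + 3·7^3 + 3·7^2 + 3·7 + 1|_7 = 2471827 ⇒ 2471826
(5) 2471826|_7 = 3·7^7 + 3·7^3 + 3·7^2 + 3·7 ↦ 3·8^8 + 3·8^3 + 3·8^2 + 3·8|_8 = 50333400 ⇒ 50333399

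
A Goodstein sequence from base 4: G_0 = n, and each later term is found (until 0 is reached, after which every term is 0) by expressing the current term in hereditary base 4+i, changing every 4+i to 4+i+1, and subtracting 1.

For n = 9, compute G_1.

G_0 = 9. HB_4(9) = 2·4 + 1. Bump = 11. G_1 = 10.
G_1 = 10. HB_5(10) = 2·5. Bump = 12. G_2 = 11.

10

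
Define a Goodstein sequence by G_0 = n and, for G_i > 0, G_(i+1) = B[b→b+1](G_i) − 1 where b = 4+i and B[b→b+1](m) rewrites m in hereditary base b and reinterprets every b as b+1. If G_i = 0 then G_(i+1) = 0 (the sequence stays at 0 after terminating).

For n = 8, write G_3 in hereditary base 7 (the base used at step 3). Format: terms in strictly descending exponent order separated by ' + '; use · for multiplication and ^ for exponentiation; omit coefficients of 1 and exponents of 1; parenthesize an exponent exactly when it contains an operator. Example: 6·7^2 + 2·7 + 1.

[0] 8 ≡ 2·4 (base 4). Lift 5: 10. −1: 9.
[1] 9 ≡ 5 + 4 (base 5). Lift 6: 10. −1: 9.
[2] 9 ≡ 6 + 3 (base 6). Lift 7: 10. −1: 9.

7 + 2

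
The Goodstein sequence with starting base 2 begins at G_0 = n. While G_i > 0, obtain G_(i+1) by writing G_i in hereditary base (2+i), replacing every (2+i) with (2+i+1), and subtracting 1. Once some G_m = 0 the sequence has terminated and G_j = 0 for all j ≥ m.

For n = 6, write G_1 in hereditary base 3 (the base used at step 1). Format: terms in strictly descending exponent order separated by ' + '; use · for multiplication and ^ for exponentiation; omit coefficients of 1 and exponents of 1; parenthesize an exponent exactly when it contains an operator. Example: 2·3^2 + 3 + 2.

i=0: 6 = 2^2 + 2 (b=2); 2→3: 3^3 + 3 = 30; 30−1 = 29
i=1: 29 = 3^3 + 2 (b=3); 3→4: 4^4 + 2 = 258; 258−1 = 257

3^3 + 2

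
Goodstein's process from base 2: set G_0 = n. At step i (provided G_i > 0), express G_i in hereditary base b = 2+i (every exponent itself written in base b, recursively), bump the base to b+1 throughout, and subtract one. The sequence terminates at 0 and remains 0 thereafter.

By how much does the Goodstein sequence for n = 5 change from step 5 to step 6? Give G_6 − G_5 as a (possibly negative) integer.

554

5 —HB2→ 2^2 + 1 —bump→ 3^3 + 1 = 28 —(−1)→ 27
27 —HB3→ 3^3 —bump→ 4^4 = 256 —(−1)→ 255
255 —HB4→ 3·4^3 + 3·4^2 + 3·4 + 3 —bump→ 3·5^3 + 3·5^2 + 3·5 + 3 = 468 —(−1)→ 467
467 —HB5→ 3·5^3 + 3·5^2 + 3·5 + 2 —bump→ 3·6^3 + 3·6^2 + 3·6 + 2 = 776 —(−1)→ 775
775 —HB6→ 3·6^3 + 3·6^2 + 3·6 + 1 —bump→ 3·7^3 + 3·7^2 + 3·7 + 1 = 1198 —(−1)→ 1197
1197 —HB7→ 3·7^3 + 3·7^2 + 3·7 —bump→ 3·8^3 + 3·8^2 + 3·8 = 1752 —(−1)→ 1751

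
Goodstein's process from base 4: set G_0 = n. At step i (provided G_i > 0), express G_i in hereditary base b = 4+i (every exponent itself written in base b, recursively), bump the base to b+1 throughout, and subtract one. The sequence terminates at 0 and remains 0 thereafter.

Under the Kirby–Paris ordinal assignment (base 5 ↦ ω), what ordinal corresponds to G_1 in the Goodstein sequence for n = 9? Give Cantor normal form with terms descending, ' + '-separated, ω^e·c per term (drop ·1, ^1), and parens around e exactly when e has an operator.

i=0: 9 = 2·4 + 1 (b=4); 4→5: 2·5 + 1 = 11; 11−1 = 10
i=1: 10 = 2·5 (b=5); 5→6: 2·6 = 12; 12−1 = 11

ω·2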